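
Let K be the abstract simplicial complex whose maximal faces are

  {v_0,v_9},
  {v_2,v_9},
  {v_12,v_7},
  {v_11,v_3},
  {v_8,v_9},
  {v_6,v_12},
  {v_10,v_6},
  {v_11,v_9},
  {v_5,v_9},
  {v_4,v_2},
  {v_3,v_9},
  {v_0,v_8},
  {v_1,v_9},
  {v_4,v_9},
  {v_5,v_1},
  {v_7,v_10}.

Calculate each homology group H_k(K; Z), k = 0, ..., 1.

H_0 ≅ Z^2,  H_1 ≅ Z^5.

Take the total order v_0 < v_1 < v_2 < v_3 < v_4 < v_5 < v_6 < v_7 < v_8 < v_9 < v_10 < v_11 < v_12 on the vertex set. Then K (dimension 1) consists of the simplices:

  0-simplices (13): [v_0], [v_1], [v_2], [v_3], [v_4], [v_5], [v_6], [v_7], [v_8], [v_9], [v_10], [v_11], [v_12]
  1-simplices (16): (16 of them)

so the chain groups are C_0 ≅ Z^13, C_1 ≅ Z^16.

The boundary map ∂_1: C_1 → C_0 maps an edge to its endpoints' difference, ∂[p,q] = q − p.
The 13×16 boundary matrix has rank 11 and Smith normal form diag(1,1,1,1,1,1,1,1,1,1,1).

Computing H_k = (kernel of ∂_k) / (image of ∂_{k+1}):

  H_0: rank C_0 − rank ∂_1 = 13 − 11 = 2, and the invariant factors of ∂_1 are all 1, so H_0 = Z^2.
  H_1: rank ker ∂_1 − rank ∂_2 = (16 − 11) − 0 = 5, and there is no ∂_2, so H_1 = Z^5.

As a check, the Euler characteristic is 13 − 16 = -3, which agrees with 2 − 5 = -3.
(K is a triangulation of the disjoint union of a wedge of 4 circles and the circle S^1.)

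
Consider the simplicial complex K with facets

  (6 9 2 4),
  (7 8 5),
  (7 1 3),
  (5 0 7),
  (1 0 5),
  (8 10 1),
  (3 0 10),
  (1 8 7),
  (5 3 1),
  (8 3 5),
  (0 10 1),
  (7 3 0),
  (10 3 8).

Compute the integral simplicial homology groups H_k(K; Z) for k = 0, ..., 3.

We work with the vertex ordering 0 < 1 < 2 < 3 < 4 < 5 < 6 < 7 < 8 < 9 < 10. The simplices of K, each written with vertices in increasing order, are:

  0-simplices (11): [0], [1], [2], [3], [4], [5], [6], [7], [8], [9], [10]
  1-simplices (24): (24 of them)
  2-simplices (16): [0,1,5], [0,1,10], [0,3,7], [0,3,10], [0,5,7], [1,3,5], [1,3,7], [1,7,8], [1,8,10], [2,4,6], [2,4,9], [2,6,9], [3,5,8], [3,8,10], [4,6,9], [5,7,8]
  3-simplices (1): [2,4,6,9]

giving chain groups C_0 ≅ Z^11, C_1 ≅ Z^24, C_2 ≅ Z^16, C_3 ≅ Z^1.

∂_1: C_1 → C_0 maps an edge to its endpoints' difference, ∂[p,q] = q − p. For instance
  ∂[0,3] = [3] − [0].
As a 11×24 matrix over Z this has rank 9, with invariant factors (1,1,1,1,1,1,1,1,1).

Boundary ∂_2: C_2 → C_1 maps a triangle to the signed sum of its edges. For instance
  ∂[0,3,7] = [3,7] − [0,7] + [0,3],
  ∂[2,6,9] = [6,9] − [2,9] + [2,6].
As a 24×16 matrix over Z this has rank 15, with invariant factors (1,1,1,1,1,1,1,1,1,1,1,1,1,1,2).

Boundary ∂_3: C_3 → C_2 sends each 3-simplex σ to the alternating sum Σ_i (−1)^i (σ with its i-th vertex removed). For instance
  ∂[2,4,6,9] = [4,6,9] − [2,6,9] + [2,4,9] − [2,4,6].
The 16×1 boundary matrix has rank 1 and Smith normal form diag(1).

Computing H_k = (kernel of ∂_k) / (image of ∂_{k+1}):

  H_0: rank C_0 − rank ∂_1 = 11 − 9 = 2, and the invariant factors of ∂_1 are all 1, so H_0 ≅ Z^2.
  H_1: rank ker ∂_1 − rank ∂_2 = (24 − 9) − 15 = 0, and ∂_2 has invariant factor 2 > 1, so H_1 ≅ Z/2Z.
  H_2: rank ker ∂_2 − rank ∂_3 = (16 − 15) − 1 = 0, and the invariant factors of ∂_3 are all 1, so H_2 ≅ 0.
  H_3: rank ker ∂_3 − rank ∂_4 = (1 − 1) − 0 = 0, and there is no ∂_4, so H_3 ≅ 0.

As a check, the Euler characteristic is 11 − 24 + 16 − 1 = 2, which agrees with 2 − 0 + 0 − 0 = 2.

H_0 ≅ Z^2,  H_1 ≅ Z/2Z,  H_2 = 0,  H_3 = 0.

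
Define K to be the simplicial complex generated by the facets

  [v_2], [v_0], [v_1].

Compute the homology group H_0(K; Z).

Take the total order v_0 < v_1 < v_2 on the vertex set. Then K (dimension 0) consists of the simplices:

  0-simplices (3): [v_0], [v_1], [v_2]

giving chain groups C_0 ≅ Z^3.

From H_k ≅ ker(∂_k) / im(∂_{k+1}) we obtain:

  H_0: rank C_0 − rank ∂_1 = 3 − 0 = 3, and there is no ∂_1, so H_0 = Z^3.

H_0 = Z^3.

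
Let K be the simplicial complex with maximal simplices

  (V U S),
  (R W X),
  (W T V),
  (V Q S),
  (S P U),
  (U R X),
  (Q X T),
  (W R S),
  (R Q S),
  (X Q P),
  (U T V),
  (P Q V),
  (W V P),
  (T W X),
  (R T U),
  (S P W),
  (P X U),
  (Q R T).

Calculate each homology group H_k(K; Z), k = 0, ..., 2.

H_0 = Z,  H_1 = Z ⊕ Z/2,  H_2 = 0.

Take the total order P < Q < R < S < T < U < V < W < X on the vertex set. Then K (dimension 2) consists of the simplices:

  0-simplices (9): P, Q, R, S, T, U, V, W, X
  1-simplices (27): PQ, PS, PU, PV, PW, PX, QR, QS, QT, QV, QX, RS, RT, RU, RW, RX, SU, SV, SW, TU, TV, TW, TX, UV, UX, VW, WX
  2-simplices (18): PQV, PQX, PSU, PSW, PUX, PVW, QRS, QRT, QSV, QTX, RSW, RTU, RUX, RWX, SUV, TUV, TVW, TWX

giving chain groups C_0 ≅ Z^9, C_1 ≅ Z^27, C_2 ≅ Z^18.

Boundary ∂_1: C_1 → C_0 sends each edge [p,q] (with p < q) to q − p.
This gives a 9×27 integer matrix of rank 8; reducing to Smith normal form yields diagonal entries (1,1,1,1,1,1,1,1).

∂_2: C_2 → C_1 maps a triangle to the signed sum of its edges. For instance
  ∂QTX = TX − QX + QT,
  ∂QRS = RS − QS + QR.
This gives a 27×18 integer matrix of rank 18; reducing to Smith normal form yields diagonal entries (1,1,1,1,1,1,1,1,1,1,1,1,1,1,1,1,1,2).

Now H_k = ker ∂_k / im ∂_{k+1}, so:

  H_0: rank C_0 − rank ∂_1 = 9 − 8 = 1, and the invariant factors of ∂_1 are all 1, so H_0 ≅ Z.
  H_1: rank ker ∂_1 − rank ∂_2 = (27 − 8) − 18 = 1, and ∂_2 has invariant factor 2 > 1, so H_1 ≅ Z ⊕ Z/2.
  H_2: rank ker ∂_2 − rank ∂_3 = (18 − 18) − 0 = 0, and there is no ∂_3, so H_2 ≅ 0.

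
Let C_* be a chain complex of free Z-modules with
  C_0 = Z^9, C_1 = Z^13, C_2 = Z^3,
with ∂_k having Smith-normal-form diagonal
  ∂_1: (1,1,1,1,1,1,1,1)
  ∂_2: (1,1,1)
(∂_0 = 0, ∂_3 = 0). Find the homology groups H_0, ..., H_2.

H_0: b_0 = 9 − 0 − 8 = 1; torsion from ∂_1 factors > 1: none. So H_0 ≅ Z.
H_1: b_1 = 13 − 8 − 3 = 2; torsion from ∂_2 factors > 1: none. So H_1 ≅ Z^2.
H_2: b_2 = 3 − 3 − 0 = 0; torsion from ∂_3 factors > 1: none. So H_2 ≅ 0.

H_0 ≅ Z,  H_1 ≅ Z^2,  H_2 = 0.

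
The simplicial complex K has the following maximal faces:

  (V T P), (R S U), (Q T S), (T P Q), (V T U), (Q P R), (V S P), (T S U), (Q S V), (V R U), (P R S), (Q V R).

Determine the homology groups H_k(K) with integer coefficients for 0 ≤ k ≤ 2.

Take the total order P < Q < R < S < T < U < V on the vertex set. Then K (dimension 2) consists of the simplices:

  0-simplices (7): P, Q, R, S, T, U, V
  1-simplices (18): PQ, PR, PS, PT, PV, QR, QS, QT, QV, RS, RU, RV, ST, SU, SV, TU, TV, UV
  2-simplices (12): PQR, PQT, PRS, PSV, PTV, QRV, QST, QSV, RSU, RUV, STU, TUV

Hence C_0 ≅ Z^7, C_1 ≅ Z^18, C_2 ≅ Z^12.

∂_1: C_1 → C_0 maps an edge to its endpoints' difference, ∂[p,q] = q − p.
This gives a 7×18 integer matrix of rank 6; reducing to Smith normal form yields diagonal entries (1,1,1,1,1,1).

∂_2: C_2 → C_1 maps a triangle to the signed sum of its edges. For instance
  ∂QRV = RV − QV + QR,
  ∂PTV = TV − PV + PT.
This gives a 18×12 integer matrix of rank 12; reducing to Smith normal form yields diagonal entries (1,1,1,1,1,1,1,1,1,1,1,2).

From H_k ≅ ker(∂_k) / im(∂_{k+1}) we obtain:

  H_0: rank C_0 − rank ∂_1 = 7 − 6 = 1, and the invariant factors of ∂_1 are all 1, so H_0 = Z.
  H_1: rank ker ∂_1 − rank ∂_2 = (18 − 6) − 12 = 0, and ∂_2 has invariant factor 2 > 1, so H_1 = Z/2.
  H_2: rank ker ∂_2 − rank ∂_3 = (12 − 12) − 0 = 0, and there is no ∂_3, so H_2 = 0.

As a check, the Euler characteristic is 7 − 18 + 12 = 1, which agrees with 1 − 0 + 0 = 1.

H_0 = Z,  H_1 = Z/2,  H_2 = 0.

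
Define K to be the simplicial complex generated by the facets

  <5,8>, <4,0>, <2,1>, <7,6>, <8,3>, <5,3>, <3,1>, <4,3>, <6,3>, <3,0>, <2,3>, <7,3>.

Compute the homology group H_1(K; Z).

Take the total order 0 < 1 < 2 < 3 < 4 < 5 < 6 < 7 < 8 on the vertex set. Then K (dimension 1) consists of the simplices:

  0-simplices (9): [0], [1], [2], [3], [4], [5], [6], [7], [8]
  1-simplices (12): [0,3], [0,4], [1,2], [1,3], [2,3], [3,4], [3,5], [3,6], [3,7], [3,8], [5,8], [6,7]

so the chain groups are C_0 ≅ Z^9, C_1 ≅ Z^12.

The boundary map ∂_1: C_1 → C_0 is given by ∂[p,q] = [q] − [p].
The resulting 9×12 matrix has rank 8, and its Smith normal form has invariant factors (1,1,1,1,1,1,1,1).

Now H_k = ker ∂_k / im ∂_{k+1}, so:

  H_1: rank ker ∂_1 − rank ∂_2 = (12 − 8) − 0 = 4, and there is no ∂_2, so H_1 ≅ Z^4.

(K is a triangulation of a wedge of 4 circles.)

H_1 ≅ Z^4.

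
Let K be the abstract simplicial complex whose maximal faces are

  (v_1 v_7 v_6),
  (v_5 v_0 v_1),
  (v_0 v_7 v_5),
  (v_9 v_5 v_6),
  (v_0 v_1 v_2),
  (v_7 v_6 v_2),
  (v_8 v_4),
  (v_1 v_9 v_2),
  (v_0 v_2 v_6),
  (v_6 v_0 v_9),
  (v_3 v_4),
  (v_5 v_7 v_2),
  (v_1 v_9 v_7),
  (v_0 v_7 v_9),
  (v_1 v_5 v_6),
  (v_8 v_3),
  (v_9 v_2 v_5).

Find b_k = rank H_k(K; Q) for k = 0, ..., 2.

b_0 = 2, b_1 = 3, b_2 = 1.

Take the total order v_0 < v_1 < v_2 < v_3 < v_4 < v_5 < v_6 < v_7 < v_8 < v_9 on the vertex set. Then K (dimension 2) consists of the simplices:

  0-simplices (10): [v_0], [v_1], [v_2], [v_3], [v_4], [v_5], [v_6], [v_7], [v_8], [v_9]
  1-simplices (24): (24 of them)
  2-simplices (14): (14 of them)

so the chain groups are C_0 ≅ Z^10, C_1 ≅ Z^24, C_2 ≅ Z^14.

Boundary ∂_1: C_1 → C_0 sends each edge [p,q] (with p < q) to q − p. For instance
  ∂[v_0,v_2] = [v_2] − [v_0].
The 10×24 boundary matrix has rank 8 and Smith normal form diag(1,1,1,1,1,1,1,1).

The boundary map ∂_2: C_2 → C_1 maps a triangle to the signed sum of its edges. For instance
  ∂[v_1,v_7,v_9] = [v_7,v_9] − [v_1,v_9] + [v_1,v_7],
  ∂[v_0,v_1,v_5] = [v_1,v_5] − [v_0,v_5] + [v_0,v_1].
This gives a 24×14 integer matrix of rank 13; reducing to Smith normal form yields diagonal entries (1,1,1,1,1,1,1,1,1,1,1,1,1).

From H_k ≅ ker(∂_k) / im(∂_{k+1}) we obtain:

  H_0: rank C_0 − rank ∂_1 = 10 − 8 = 2, and the invariant factors of ∂_1 are all 1, so H_0 = Z^2.
  H_1: rank ker ∂_1 − rank ∂_2 = (24 − 8) − 13 = 3, and the invariant factors of ∂_2 are all 1, so H_1 = Z^3.
  H_2: rank ker ∂_2 − rank ∂_3 = (14 − 13) − 0 = 1, and there is no ∂_3, so H_2 = Z.

As a check, the Euler characteristic is 10 − 24 + 14 = 0, which agrees with 2 − 3 + 1 = 0.

Hence the Betti numbers are b_0 = 2, b_1 = 3, b_2 = 1.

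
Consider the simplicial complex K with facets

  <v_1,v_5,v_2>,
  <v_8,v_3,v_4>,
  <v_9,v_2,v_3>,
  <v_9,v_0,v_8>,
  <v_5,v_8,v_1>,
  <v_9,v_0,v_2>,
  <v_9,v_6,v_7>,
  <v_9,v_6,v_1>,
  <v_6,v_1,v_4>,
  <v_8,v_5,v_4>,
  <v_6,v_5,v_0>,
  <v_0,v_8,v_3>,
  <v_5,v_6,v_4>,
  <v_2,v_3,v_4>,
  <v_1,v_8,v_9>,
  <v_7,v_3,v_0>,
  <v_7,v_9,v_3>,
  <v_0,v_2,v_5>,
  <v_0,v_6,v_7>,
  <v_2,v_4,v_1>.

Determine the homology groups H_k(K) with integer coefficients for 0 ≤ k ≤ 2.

H_0 = Z,  H_1 = Z ⊕ Z/2,  H_2 = 0.

Order the vertices as v_0 < v_1 < v_2 < v_3 < v_4 < v_5 < v_6 < v_7 < v_8 < v_9. Listing each simplex with vertices in this order, K has dimension 2 with simplices:

  0-simplices (10): [v_0], [v_1], [v_2], [v_3], [v_4], [v_5], [v_6], [v_7], [v_8], [v_9]
  1-simplices (30): (30 of them)
  2-simplices (20): (20 of them)

giving chain groups C_0 ≅ Z^10, C_1 ≅ Z^30, C_2 ≅ Z^20.

Boundary ∂_1: C_1 → C_0 maps an edge to its endpoints' difference, ∂[p,q] = q − p.
As a 10×30 matrix over Z this has rank 9, with invariant factors (1,1,1,1,1,1,1,1,1).

Boundary ∂_2: C_2 → C_1 maps a triangle to the signed sum of its edges. For instance
  ∂[v_0,v_6,v_7] = [v_6,v_7] − [v_0,v_7] + [v_0,v_6],
  ∂[v_2,v_3,v_4] = [v_3,v_4] − [v_2,v_4] + [v_2,v_3].
This gives a 30×20 integer matrix of rank 20; reducing to Smith normal form yields diagonal entries (1,1,1,1,1,1,1,1,1,1,1,1,1,1,1,1,1,1,1,2).

From H_k ≅ ker(∂_k) / im(∂_{k+1}) we obtain:

  H_0: rank C_0 − rank ∂_1 = 10 − 9 = 1, and the invariant factors of ∂_1 are all 1, so H_0 ≅ Z.
  H_1: rank ker ∂_1 − rank ∂_2 = (30 − 9) − 20 = 1, and ∂_2 has invariant factor 2 > 1, so H_1 ≅ Z ⊕ Z/2.
  H_2: rank ker ∂_2 − rank ∂_3 = (20 − 20) − 0 = 0, and there is no ∂_3, so H_2 ≅ 0.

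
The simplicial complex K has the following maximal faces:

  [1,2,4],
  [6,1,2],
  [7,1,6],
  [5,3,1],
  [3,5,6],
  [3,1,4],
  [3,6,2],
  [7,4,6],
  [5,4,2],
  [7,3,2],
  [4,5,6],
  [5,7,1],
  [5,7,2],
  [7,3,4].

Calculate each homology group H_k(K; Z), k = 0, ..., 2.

H_0 = Z,  H_1 = Z^2,  H_2 = Z.

Fix the vertex order 1 < 2 < 3 < 4 < 5 < 6 < 7 and write every simplex with vertices in increasing order. Then dim K = 2 and the simplices of K are:

  0-simplices (7): [1], [2], [3], [4], [5], [6], [7]
  1-simplices (21): [1,2], [1,3], [1,4], [1,5], [1,6], [1,7], [2,3], [2,4], [2,5], [2,6], [2,7], [3,4], [3,5], [3,6], [3,7], [4,5], [4,6], [4,7], [5,6], [5,7], [6,7]
  2-simplices (14): [1,2,4], [1,2,6], [1,3,4], [1,3,5], [1,5,7], [1,6,7], [2,3,6], [2,3,7], [2,4,5], [2,5,7], [3,4,7], [3,5,6], [4,5,6], [4,6,7]

so the chain groups are C_0 ≅ Z^7, C_1 ≅ Z^21, C_2 ≅ Z^14.

The boundary map ∂_1: C_1 → C_0 sends each edge [p,q] (with p < q) to q − p.
The 7×21 boundary matrix has rank 6 and Smith normal form diag(1,1,1,1,1,1).

∂_2: C_2 → C_1 acts by ∂[p,q,r] = [q,r] − [p,r] + [p,q]. For instance
  ∂[3,4,7] = [4,7] − [3,7] + [3,4],
  ∂[2,4,5] = [4,5] − [2,5] + [2,4].
As a 21×14 matrix over Z this has rank 13, with invariant factors (1,1,1,1,1,1,1,1,1,1,1,1,1).

Computing H_k = (kernel of ∂_k) / (image of ∂_{k+1}):

  H_0: rank C_0 − rank ∂_1 = 7 − 6 = 1, and the invariant factors of ∂_1 are all 1, so H_0 ≅ Z.
  H_1: rank ker ∂_1 − rank ∂_2 = (21 − 6) − 13 = 2, and the invariant factors of ∂_2 are all 1, so H_1 ≅ Z^2.
  H_2: rank ker ∂_2 − rank ∂_3 = (14 − 13) − 0 = 1, and there is no ∂_3, so H_2 ≅ Z.

As a check, the Euler characteristic is 7 − 21 + 14 = 0, which agrees with 1 − 2 + 1 = 0.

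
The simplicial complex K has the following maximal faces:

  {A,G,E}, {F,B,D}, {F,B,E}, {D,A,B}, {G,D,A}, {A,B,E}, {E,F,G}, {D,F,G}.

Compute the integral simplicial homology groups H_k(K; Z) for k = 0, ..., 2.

K has 6 vertices, 12 edges, 8 triangles.
rank ∂_0 = 0, rank ∂_1 = 5 ⇒ b_0 = 6 − 0 − 5 = 1; all invariant factors of ∂_1 are 1 so no torsion. So H_0 = Z.
rank ∂_1 = 5, rank ∂_2 = 7 ⇒ b_1 = 12 − 5 − 7 = 0; all invariant factors of ∂_2 are 1 so no torsion. So H_1 = 0.
rank ∂_2 = 7, rank ∂_3 = 0 ⇒ b_2 = 8 − 7 − 0 = 1. So H_2 = Z.

H_0 ≅ Z,  H_1 = 0,  H_2 ≅ Z.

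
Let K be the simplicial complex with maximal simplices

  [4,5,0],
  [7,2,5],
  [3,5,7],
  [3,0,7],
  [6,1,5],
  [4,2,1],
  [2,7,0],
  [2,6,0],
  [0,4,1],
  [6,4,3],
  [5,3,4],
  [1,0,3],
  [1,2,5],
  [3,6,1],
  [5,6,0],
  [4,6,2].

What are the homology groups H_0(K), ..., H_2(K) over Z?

H_0 ≅ Z,  H_1 ≅ Z^2,  H_2 ≅ Z.

We work with the vertex ordering 0 < 1 < 2 < 3 < 4 < 5 < 6 < 7. The simplices of K, each written with vertices in increasing order, are:

  0-simplices (8): [0], [1], [2], [3], [4], [5], [6], [7]
  1-simplices (24): (24 of them)
  2-simplices (16): [0,1,3], [0,1,4], [0,2,6], [0,2,7], [0,3,7], [0,4,5], [0,5,6], [1,2,4], [1,2,5], [1,3,6], [1,5,6], [2,4,6], [2,5,7], [3,4,5], [3,4,6], [3,5,7]

Hence C_0 ≅ Z^8, C_1 ≅ Z^24, C_2 ≅ Z^16.

The boundary map ∂_1: C_1 → C_0 sends each edge [p,q] (with p < q) to q − p.
As a 8×24 matrix over Z this has rank 7, with invariant factors (1,1,1,1,1,1,1).

∂_2: C_2 → C_1 maps a triangle to the signed sum of its edges. For instance
  ∂[0,4,5] = [4,5] − [0,5] + [0,4],
  ∂[1,2,5] = [2,5] − [1,5] + [1,2].
The 24×16 boundary matrix has rank 15 and Smith normal form diag(1,1,1,1,1,1,1,1,1,1,1,1,1,1,1).

Computing H_k = (kernel of ∂_k) / (image of ∂_{k+1}):

  H_0: rank C_0 − rank ∂_1 = 8 − 7 = 1, and the invariant factors of ∂_1 are all 1, so H_0 = Z.
  H_1: rank ker ∂_1 − rank ∂_2 = (24 − 7) − 15 = 2, and the invariant factors of ∂_2 are all 1, so H_1 = Z^2.
  H_2: rank ker ∂_2 − rank ∂_3 = (16 − 15) − 0 = 1, and there is no ∂_3, so H_2 = Z.

As a check, the Euler characteristic is 8 − 24 + 16 = 0, which agrees with 1 − 2 + 1 = 0.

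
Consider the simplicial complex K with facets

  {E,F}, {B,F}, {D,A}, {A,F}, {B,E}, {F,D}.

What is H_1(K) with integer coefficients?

We work with the vertex ordering A < B < D < E < F. The simplices of K, each written with vertices in increasing order, are:

  0-simplices (5): A, B, D, E, F
  1-simplices (6): AD, AF, BE, BF, DF, EF

so the chain groups are C_0 ≅ Z^5, C_1 ≅ Z^6.

The boundary map ∂_1: C_1 → C_0 is given by ∂[p,q] = [q] − [p].
The resulting 5×6 matrix has rank 4, and its Smith normal form has invariant factors (1,1,1,1).

Reading off H_k = ker ∂_k / im ∂_{k+1}:

  H_1: rank ker ∂_1 − rank ∂_2 = (6 − 4) − 0 = 2, and there is no ∂_2, so H_1 ≅ Z^2.

(K is a triangulation of a wedge of 2 circles.)

H_1 = Z^2.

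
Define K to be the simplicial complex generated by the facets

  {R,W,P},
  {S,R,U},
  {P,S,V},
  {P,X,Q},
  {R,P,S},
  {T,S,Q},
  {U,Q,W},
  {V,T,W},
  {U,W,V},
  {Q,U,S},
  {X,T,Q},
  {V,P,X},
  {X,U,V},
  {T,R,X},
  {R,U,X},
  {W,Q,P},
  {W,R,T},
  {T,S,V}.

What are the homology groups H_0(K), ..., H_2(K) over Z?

H_0 = Z,  H_1 = Z^2,  H_2 = Z.

Take the total order P < Q < R < S < T < U < V < W < X on the vertex set. Then K (dimension 2) consists of the simplices:

  0-simplices (9): P, Q, R, S, T, U, V, W, X
  1-simplices (27): PQ, PR, PS, PV, PW, PX, QS, QT, QU, QW, QX, RS, RT, RU, RW, RX, ST, SU, SV, TV, TW, TX, UV, UW, UX, VW, VX
  2-simplices (18): PQW, PQX, PRS, PRW, PSV, PVX, QST, QSU, QTX, QUW, RSU, RTW, RTX, RUX, STV, TVW, UVW, UVX

Hence C_0 ≅ Z^9, C_1 ≅ Z^27, C_2 ≅ Z^18.

The boundary map ∂_1: C_1 → C_0 is given by ∂[p,q] = [q] − [p]. For instance
  ∂PW = W − P.
The 9×27 boundary matrix has rank 8 and Smith normal form diag(1,1,1,1,1,1,1,1).

The boundary map ∂_2: C_2 → C_1 maps a triangle to the signed sum of its edges. For instance
  ∂RTW = TW − RW + RT,
  ∂UVW = VW − UW + UV.
The 27×18 boundary matrix has rank 17 and Smith normal form diag(1,1,1,1,1,1,1,1,1,1,1,1,1,1,1,1,1).

From H_k ≅ ker(∂_k) / im(∂_{k+1}) we obtain:

  H_0: rank C_0 − rank ∂_1 = 9 − 8 = 1, and the invariant factors of ∂_1 are all 1, so H_0 = Z.
  H_1: rank ker ∂_1 − rank ∂_2 = (27 − 8) − 17 = 2, and the invariant factors of ∂_2 are all 1, so H_1 = Z^2.
  H_2: rank ker ∂_2 − rank ∂_3 = (18 − 17) − 0 = 1, and there is no ∂_3, so H_2 = Z.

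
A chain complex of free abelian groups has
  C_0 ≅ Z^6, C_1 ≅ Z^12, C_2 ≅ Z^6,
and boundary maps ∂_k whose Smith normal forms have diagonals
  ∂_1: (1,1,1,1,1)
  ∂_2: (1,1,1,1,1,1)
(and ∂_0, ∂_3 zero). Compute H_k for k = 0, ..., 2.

H_0 ≅ Z,  H_1 ≅ Z,  H_2 = 0.

H_0: b_0 = 6 − 0 − 5 = 1; torsion from ∂_1 factors > 1: none. So H_0 ≅ Z.
H_1: b_1 = 12 − 5 − 6 = 1; torsion from ∂_2 factors > 1: none. So H_1 ≅ Z.
H_2: b_2 = 6 − 6 − 0 = 0; torsion from ∂_3 factors > 1: none. So H_2 ≅ 0.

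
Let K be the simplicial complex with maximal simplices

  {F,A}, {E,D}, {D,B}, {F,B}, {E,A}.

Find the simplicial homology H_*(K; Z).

H_0 = Z,  H_1 = Z.

Order the vertices as A < B < D < E < F. Listing each simplex with vertices in this order, K has dimension 1 with simplices:

  0-simplices (5): A, B, D, E, F
  1-simplices (5): AE, AF, BD, BF, DE

so the chain groups are C_0 ≅ Z^5, C_1 ≅ Z^5.

∂_1: C_1 → C_0 is given by ∂[p,q] = [q] − [p].
This gives a 5×5 integer matrix of rank 4; reducing to Smith normal form yields diagonal entries (1,1,1,1).

From H_k ≅ ker(∂_k) / im(∂_{k+1}) we obtain:

  H_0: rank C_0 − rank ∂_1 = 5 − 4 = 1, and the invariant factors of ∂_1 are all 1, so H_0 ≅ Z.
  H_1: rank ker ∂_1 − rank ∂_2 = (5 − 4) − 0 = 1, and there is no ∂_2, so H_1 ≅ Z.

(K is a triangulation of the circle S^1.)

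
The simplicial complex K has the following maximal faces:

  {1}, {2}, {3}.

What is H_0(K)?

H_0 = Z^3.

Take the total order 1 < 2 < 3 on the vertex set. Then K (dimension 0) consists of the simplices:

  0-simplices (3): [1], [2], [3]

giving chain groups C_0 ≅ Z^3.

Now H_k = ker ∂_k / im ∂_{k+1}, so:

  H_0: rank C_0 − rank ∂_1 = 3 − 0 = 3, and there is no ∂_1, so H_0 = Z^3.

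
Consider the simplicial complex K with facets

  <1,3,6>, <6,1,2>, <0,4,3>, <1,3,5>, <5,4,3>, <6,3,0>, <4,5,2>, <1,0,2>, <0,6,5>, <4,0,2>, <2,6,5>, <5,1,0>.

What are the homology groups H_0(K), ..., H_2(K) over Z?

H_0 = Z,  H_1 = Z/2,  H_2 = 0.

Fix the vertex order 0 < 1 < 2 < 3 < 4 < 5 < 6 and write every simplex with vertices in increasing order. Then dim K = 2 and the simplices of K are:

  0-simplices (7): [0], [1], [2], [3], [4], [5], [6]
  1-simplices (18): [0,1], [0,2], [0,3], [0,4], [0,5], [0,6], [1,2], [1,3], [1,5], [1,6], [2,4], [2,5], [2,6], [3,4], [3,5], [3,6], [4,5], [5,6]
  2-simplices (12): [0,1,2], [0,1,5], [0,2,4], [0,3,4], [0,3,6], [0,5,6], [1,2,6], [1,3,5], [1,3,6], [2,4,5], [2,5,6], [3,4,5]

so the chain groups are C_0 ≅ Z^7, C_1 ≅ Z^18, C_2 ≅ Z^12.

∂_1: C_1 → C_0 is given by ∂[p,q] = [q] − [p].
The 7×18 boundary matrix has rank 6 and Smith normal form diag(1,1,1,1,1,1).

The boundary map ∂_2: C_2 → C_1 maps a triangle to the signed sum of its edges. For instance
  ∂[0,3,6] = [3,6] − [0,6] + [0,3],
  ∂[0,1,2] = [1,2] − [0,2] + [0,1].
This gives a 18×12 integer matrix of rank 12; reducing to Smith normal form yields diagonal entries (1,1,1,1,1,1,1,1,1,1,1,2).

Computing H_k = (kernel of ∂_k) / (image of ∂_{k+1}):

  H_0: rank C_0 − rank ∂_1 = 7 − 6 = 1, and the invariant factors of ∂_1 are all 1, so H_0 ≅ Z.
  H_1: rank ker ∂_1 − rank ∂_2 = (18 − 6) − 12 = 0, and ∂_2 has invariant factor 2 > 1, so H_1 ≅ Z/2.
  H_2: rank ker ∂_2 − rank ∂_3 = (12 − 12) − 0 = 0, and there is no ∂_3, so H_2 ≅ 0.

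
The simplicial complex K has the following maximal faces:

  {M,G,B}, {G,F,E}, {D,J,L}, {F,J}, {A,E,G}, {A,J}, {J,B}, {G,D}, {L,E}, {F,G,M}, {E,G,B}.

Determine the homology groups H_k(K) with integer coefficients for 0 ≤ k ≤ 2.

Fix the vertex order A < B < D < E < F < G < J < L < M and write every simplex with vertices in increasing order. Then dim K = 2 and the simplices of K are:

  0-simplices (9): A, B, D, E, F, G, J, L, M
  1-simplices (18): AE, AG, AJ, BE, BG, BJ, BM, DG, DJ, DL, EF, EG, EL, FG, FJ, FM, GM, JL
  2-simplices (6): AEG, BEG, BGM, DJL, EFG, FGM

giving chain groups C_0 ≅ Z^9, C_1 ≅ Z^18, C_2 ≅ Z^6.

The boundary map ∂_1: C_1 → C_0 maps an edge to its endpoints' difference, ∂[p,q] = q − p.
As a 9×18 matrix over Z this has rank 8, with invariant factors (1,1,1,1,1,1,1,1).

∂_2: C_2 → C_1 sends each 2-simplex [p,q,r] to [q,r] − [p,r] + [p,q]. For instance
  ∂EFG = FG − EG + EF,
  ∂AEG = EG − AG + AE.
This gives a 18×6 integer matrix of rank 6; reducing to Smith normal form yields diagonal entries (1,1,1,1,1,1).

Reading off H_k = ker ∂_k / im ∂_{k+1}:

  H_0: rank C_0 − rank ∂_1 = 9 − 8 = 1, and the invariant factors of ∂_1 are all 1, so H_0 ≅ Z.
  H_1: rank ker ∂_1 − rank ∂_2 = (18 − 8) − 6 = 4, and the invariant factors of ∂_2 are all 1, so H_1 ≅ Z^4.
  H_2: rank ker ∂_2 − rank ∂_3 = (6 − 6) − 0 = 0, and there is no ∂_3, so H_2 ≅ 0.

H_0 = Z,  H_1 = Z^4,  H_2 = 0.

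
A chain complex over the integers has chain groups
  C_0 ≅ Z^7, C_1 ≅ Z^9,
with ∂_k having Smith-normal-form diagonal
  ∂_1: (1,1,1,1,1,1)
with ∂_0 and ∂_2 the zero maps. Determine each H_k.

H_0: b_0 = 7 − 0 − 6 = 1; torsion from ∂_1 factors > 1: none. So H_0 = Z.
H_1: b_1 = 9 − 6 − 0 = 3; torsion from ∂_2 factors > 1: none. So H_1 = Z^3.

H_0 = Z,  H_1 = Z^3.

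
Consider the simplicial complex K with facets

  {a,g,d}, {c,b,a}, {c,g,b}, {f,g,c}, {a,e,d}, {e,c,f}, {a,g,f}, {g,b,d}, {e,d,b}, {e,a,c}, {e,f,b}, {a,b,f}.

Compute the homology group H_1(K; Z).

Fix the vertex order a < b < c < d < e < f < g and write every simplex with vertices in increasing order. Then dim K = 2 and the simplices of K are:

  0-simplices (7): a, b, c, d, e, f, g
  1-simplices (18): ab, ac, ad, ae, af, ag, bc, bd, be, bf, bg, ce, cf, cg, de, dg, ef, fg
  2-simplices (12): abc, abf, ace, ade, adg, afg, bcg, bde, bdg, bef, cef, cfg

Hence C_0 ≅ Z^7, C_1 ≅ Z^18, C_2 ≅ Z^12.

The boundary map ∂_1: C_1 → C_0 maps an edge to its endpoints' difference, ∂[p,q] = q − p.
As a 7×18 matrix over Z this has rank 6, with invariant factors (1,1,1,1,1,1).

Boundary ∂_2: C_2 → C_1 maps a triangle to the signed sum of its edges. For instance
  ∂abf = bf − af + ab,
  ∂bde = de − be + bd.
The 18×12 boundary matrix has rank 12 and Smith normal form diag(1,1,1,1,1,1,1,1,1,1,1,2).

Computing H_k = (kernel of ∂_k) / (image of ∂_{k+1}):

  H_1: rank ker ∂_1 − rank ∂_2 = (18 − 6) − 12 = 0, and ∂_2 has invariant factor 2 > 1, so H_1 ≅ Z/2Z.

H_1 = Z/2Z.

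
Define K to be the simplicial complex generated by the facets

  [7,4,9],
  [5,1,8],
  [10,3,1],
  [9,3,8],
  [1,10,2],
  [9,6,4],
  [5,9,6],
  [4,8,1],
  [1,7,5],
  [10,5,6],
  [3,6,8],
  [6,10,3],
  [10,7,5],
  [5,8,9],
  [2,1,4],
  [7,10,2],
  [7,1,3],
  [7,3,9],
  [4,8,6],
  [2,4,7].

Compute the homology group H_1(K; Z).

Take the total order 1 < 2 < 3 < 4 < 5 < 6 < 7 < 8 < 9 < 10 on the vertex set. Then K (dimension 2) consists of the simplices:

  0-simplices (10): [1], [2], [3], [4], [5], [6], [7], [8], [9], [10]
  1-simplices (30): (30 of them)
  2-simplices (20): (20 of them)

giving chain groups C_0 ≅ Z^10, C_1 ≅ Z^30, C_2 ≅ Z^20.

∂_1: C_1 → C_0 is given by ∂[p,q] = [q] − [p].
The 10×30 boundary matrix has rank 9 and Smith normal form diag(1,1,1,1,1,1,1,1,1).

Boundary ∂_2: C_2 → C_1 sends each 2-simplex [p,q,r] to [q,r] − [p,r] + [p,q]. For instance
  ∂[4,7,9] = [7,9] − [4,9] + [4,7],
  ∂[1,5,8] = [5,8] − [1,8] + [1,5].
As a 30×20 matrix over Z this has rank 20, with invariant factors (1,1,1,1,1,1,1,1,1,1,1,1,1,1,1,1,1,1,1,2).

Reading off H_k = ker ∂_k / im ∂_{k+1}:

  H_1: rank ker ∂_1 − rank ∂_2 = (30 − 9) − 20 = 1, and ∂_2 has invariant factor 2 > 1, so H_1 = Z ⊕ Z_2.

(K is a triangulation of the Klein bottle.)

H_1 = Z ⊕ Z_2.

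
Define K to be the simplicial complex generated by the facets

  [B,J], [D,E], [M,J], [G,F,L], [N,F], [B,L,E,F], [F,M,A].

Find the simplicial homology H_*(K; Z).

H_0 = Z,  H_1 = Z,  H_2 = 0,  H_3 = 0.

Order the vertices as A < B < D < E < F < G < J < L < M < N. Listing each simplex with vertices in this order, K has dimension 3 with simplices:

  0-simplices (10): A, B, D, E, F, G, J, L, M, N
  1-simplices (15): AF, AM, BE, BF, BJ, BL, DE, EF, EL, FG, FL, FM, FN, GL, JM
  2-simplices (6): AFM, BEF, BEL, BFL, EFL, FGL
  3-simplices (1): BEFL

Hence C_0 ≅ Z^10, C_1 ≅ Z^15, C_2 ≅ Z^6, C_3 ≅ Z^1.

∂_1: C_1 → C_0 sends each edge [p,q] (with p < q) to q − p.
The 10×15 boundary matrix has rank 9 and Smith normal form diag(1,1,1,1,1,1,1,1,1).

Boundary ∂_2: C_2 → C_1 maps a triangle to the signed sum of its edges. For instance
  ∂BEF = EF − BF + BE,
  ∂EFL = FL − EL + EF.
This gives a 15×6 integer matrix of rank 5; reducing to Smith normal form yields diagonal entries (1,1,1,1,1).

Boundary ∂_3: C_3 → C_2 sends each 3-simplex σ to the alternating sum Σ_i (−1)^i (σ with its i-th vertex removed). For instance
  ∂BEFL = EFL − BFL + BEL − BEF.
As a 6×1 matrix over Z this has rank 1, with invariant factors (1).

Computing H_k = (kernel of ∂_k) / (image of ∂_{k+1}):

  H_0: rank C_0 − rank ∂_1 = 10 − 9 = 1, and the invariant factors of ∂_1 are all 1, so H_0 = Z.
  H_1: rank ker ∂_1 − rank ∂_2 = (15 − 9) − 5 = 1, and the invariant factors of ∂_2 are all 1, so H_1 = Z.
  H_2: rank ker ∂_2 − rank ∂_3 = (6 − 5) − 1 = 0, and the invariant factors of ∂_3 are all 1, so H_2 = 0.
  H_3: rank ker ∂_3 − rank ∂_4 = (1 − 1) − 0 = 0, and there is no ∂_4, so H_3 = 0.

As a check, the Euler characteristic is 10 − 15 + 6 − 1 = 0, which agrees with 1 − 1 + 0 − 0 = 0.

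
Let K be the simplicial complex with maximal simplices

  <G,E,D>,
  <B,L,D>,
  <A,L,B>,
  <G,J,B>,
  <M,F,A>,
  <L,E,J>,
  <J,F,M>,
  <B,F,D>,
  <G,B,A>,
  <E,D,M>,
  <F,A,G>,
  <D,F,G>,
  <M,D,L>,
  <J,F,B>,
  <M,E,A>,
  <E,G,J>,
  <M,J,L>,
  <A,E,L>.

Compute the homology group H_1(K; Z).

H_1 = Z ⊕ Z_2.

Fix the vertex order A < B < D < E < F < G < J < L < M and write every simplex with vertices in increasing order. Then dim K = 2 and the simplices of K are:

  0-simplices (9): A, B, D, E, F, G, J, L, M
  1-simplices (27): AB, AE, AF, AG, AL, AM, BD, BF, BG, BJ, BL, DE, DF, DG, DL, DM, EG, EJ, EL, EM, FG, FJ, FM, GJ, JL, JM, LM
  2-simplices (18): ABG, ABL, AEL, AEM, AFG, AFM, BDF, BDL, BFJ, BGJ, DEG, DEM, DFG, DLM, EGJ, EJL, FJM, JLM

so the chain groups are C_0 ≅ Z^9, C_1 ≅ Z^27, C_2 ≅ Z^18.

Boundary ∂_1: C_1 → C_0 is given by ∂[p,q] = [q] − [p].
The 9×27 boundary matrix has rank 8 and Smith normal form diag(1,1,1,1,1,1,1,1).

Boundary ∂_2: C_2 → C_1 maps a triangle to the signed sum of its edges. For instance
  ∂BGJ = GJ − BJ + BG,
  ∂BDF = DF − BF + BD.
The resulting 27×18 matrix has rank 18, and its Smith normal form has invariant factors (1,1,1,1,1,1,1,1,1,1,1,1,1,1,1,1,1,2).

Computing H_k = (kernel of ∂_k) / (image of ∂_{k+1}):

  H_1: rank ker ∂_1 − rank ∂_2 = (27 − 8) − 18 = 1, and ∂_2 has invariant factor 2 > 1, so H_1 ≅ Z ⊕ Z_2.

(K is a triangulation of the Klein bottle.)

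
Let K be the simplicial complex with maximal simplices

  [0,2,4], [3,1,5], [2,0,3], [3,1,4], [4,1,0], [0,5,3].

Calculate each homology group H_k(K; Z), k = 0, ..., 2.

H_0 ≅ Z,  H_1 ≅ Z,  H_2 = 0.

Fix the vertex order 0 < 1 < 2 < 3 < 4 < 5 and write every simplex with vertices in increasing order. Then dim K = 2 and the simplices of K are:

  0-simplices (6): [0], [1], [2], [3], [4], [5]
  1-simplices (12): [0,1], [0,2], [0,3], [0,4], [0,5], [1,3], [1,4], [1,5], [2,3], [2,4], [3,4], [3,5]
  2-simplices (6): [0,1,4], [0,2,3], [0,2,4], [0,3,5], [1,3,4], [1,3,5]

giving chain groups C_0 ≅ Z^6, C_1 ≅ Z^12, C_2 ≅ Z^6.

The boundary map ∂_1: C_1 → C_0 maps an edge to its endpoints' difference, ∂[p,q] = q − p.
The resulting 6×12 matrix has rank 5, and its Smith normal form has invariant factors (1,1,1,1,1).

Boundary ∂_2: C_2 → C_1 maps a triangle to the signed sum of its edges. For instance
  ∂[0,2,4] = [2,4] − [0,4] + [0,2],
  ∂[1,3,4] = [3,4] − [1,4] + [1,3].
As a 12×6 matrix over Z this has rank 6, with invariant factors (1,1,1,1,1,1).

Reading off H_k = ker ∂_k / im ∂_{k+1}:

  H_0: rank C_0 − rank ∂_1 = 6 − 5 = 1, and the invariant factors of ∂_1 are all 1, so H_0 ≅ Z.
  H_1: rank ker ∂_1 − rank ∂_2 = (12 − 5) − 6 = 1, and the invariant factors of ∂_2 are all 1, so H_1 ≅ Z.
  H_2: rank ker ∂_2 − rank ∂_3 = (6 − 6) − 0 = 0, and there is no ∂_3, so H_2 ≅ 0.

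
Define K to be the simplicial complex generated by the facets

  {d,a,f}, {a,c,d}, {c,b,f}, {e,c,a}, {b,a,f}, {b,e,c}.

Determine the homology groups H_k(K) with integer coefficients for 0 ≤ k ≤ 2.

H_0 = Z,  H_1 = Z,  H_2 = 0.

K has 6 vertices, 12 edges, 6 triangles.
rank ∂_0 = 0, rank ∂_1 = 5 ⇒ b_0 = 6 − 0 − 5 = 1; all invariant factors of ∂_1 are 1 so no torsion. So H_0 ≅ Z.
rank ∂_1 = 5, rank ∂_2 = 6 ⇒ b_1 = 12 − 5 − 6 = 1; all invariant factors of ∂_2 are 1 so no torsion. So H_1 ≅ Z.
rank ∂_2 = 6, rank ∂_3 = 0 ⇒ b_2 = 6 − 6 − 0 = 0. So H_2 ≅ 0.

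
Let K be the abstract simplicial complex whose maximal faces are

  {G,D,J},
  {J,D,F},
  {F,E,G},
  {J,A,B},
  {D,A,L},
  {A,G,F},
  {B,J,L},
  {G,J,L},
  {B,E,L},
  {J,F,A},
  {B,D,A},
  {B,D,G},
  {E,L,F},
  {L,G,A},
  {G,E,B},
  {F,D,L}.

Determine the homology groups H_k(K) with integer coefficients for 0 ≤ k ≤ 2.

Fix the vertex order A < B < D < E < F < G < J < L and write every simplex with vertices in increasing order. Then dim K = 2 and the simplices of K are:

  0-simplices (8): A, B, D, E, F, G, J, L
  1-simplices (24): AB, AD, AF, AG, AJ, AL, BD, BE, BG, BJ, BL, DF, DG, DJ, DL, EF, EG, EL, FG, FJ, FL, GJ, GL, JL
  2-simplices (16): ABD, ABJ, ADL, AFG, AFJ, AGL, BDG, BEG, BEL, BJL, DFJ, DFL, DGJ, EFG, EFL, GJL

so the chain groups are C_0 ≅ Z^8, C_1 ≅ Z^24, C_2 ≅ Z^16.

∂_1: C_1 → C_0 maps an edge to its endpoints' difference, ∂[p,q] = q − p. For instance
  ∂FL = L − F.
As a 8×24 matrix over Z this has rank 7, with invariant factors (1,1,1,1,1,1,1).

Boundary ∂_2: C_2 → C_1 acts by ∂[p,q,r] = [q,r] − [p,r] + [p,q]. For instance
  ∂EFG = FG − EG + EF,
  ∂BEG = EG − BG + BE.
As a 24×16 matrix over Z this has rank 15, with invariant factors (1,1,1,1,1,1,1,1,1,1,1,1,1,1,1).

From H_k ≅ ker(∂_k) / im(∂_{k+1}) we obtain:

  H_0: rank C_0 − rank ∂_1 = 8 − 7 = 1, and the invariant factors of ∂_1 are all 1, so H_0 = Z.
  H_1: rank ker ∂_1 − rank ∂_2 = (24 − 7) − 15 = 2, and the invariant factors of ∂_2 are all 1, so H_1 = Z^2.
  H_2: rank ker ∂_2 − rank ∂_3 = (16 − 15) − 0 = 1, and there is no ∂_3, so H_2 = Z.

H_0 = Z,  H_1 = Z^2,  H_2 = Z.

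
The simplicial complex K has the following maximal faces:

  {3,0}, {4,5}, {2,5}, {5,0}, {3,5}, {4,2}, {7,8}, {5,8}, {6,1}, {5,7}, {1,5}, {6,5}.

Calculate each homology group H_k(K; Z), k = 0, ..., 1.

H_0 ≅ Z,  H_1 ≅ Z^4.

We work with the vertex ordering 0 < 1 < 2 < 3 < 4 < 5 < 6 < 7 < 8. The simplices of K, each written with vertices in increasing order, are:

  0-simplices (9): [0], [1], [2], [3], [4], [5], [6], [7], [8]
  1-simplices (12): [0,3], [0,5], [1,5], [1,6], [2,4], [2,5], [3,5], [4,5], [5,6], [5,7], [5,8], [7,8]

giving chain groups C_0 ≅ Z^9, C_1 ≅ Z^12.

∂_1: C_1 → C_0 is given by ∂[p,q] = [q] − [p]. For instance
  ∂[2,5] = [5] − [2].
This gives a 9×12 integer matrix of rank 8; reducing to Smith normal form yields diagonal entries (1,1,1,1,1,1,1,1).

From H_k ≅ ker(∂_k) / im(∂_{k+1}) we obtain:

  H_0: rank C_0 − rank ∂_1 = 9 − 8 = 1, and the invariant factors of ∂_1 are all 1, so H_0 ≅ Z.
  H_1: rank ker ∂_1 − rank ∂_2 = (12 − 8) − 0 = 4, and there is no ∂_2, so H_1 ≅ Z^4.

As a check, the Euler characteristic is 9 − 12 = -3, which agrees with 1 − 4 = -3.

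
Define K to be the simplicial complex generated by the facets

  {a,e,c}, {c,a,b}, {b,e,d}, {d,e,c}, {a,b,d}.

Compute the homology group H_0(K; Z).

Order the vertices as a < b < c < d < e. Listing each simplex with vertices in this order, K has dimension 2 with simplices:

  0-simplices (5): a, b, c, d, e
  1-simplices (10): ab, ac, ad, ae, bc, bd, be, cd, ce, de
  2-simplices (5): abc, abd, ace, bde, cde

giving chain groups C_0 ≅ Z^5, C_1 ≅ Z^10, C_2 ≅ Z^5.

∂_1: C_1 → C_0 maps an edge to its endpoints' difference, ∂[p,q] = q − p.
As a 5×10 matrix over Z this has rank 4, with invariant factors (1,1,1,1).

Boundary ∂_2: C_2 → C_1 maps a triangle to the signed sum of its edges. For instance
  ∂bde = de − be + bd,
  ∂abc = bc − ac + ab.
The resulting 10×5 matrix has rank 5, and its Smith normal form has invariant factors (1,1,1,1,1).

Reading off H_k = ker ∂_k / im ∂_{k+1}:

  H_0: rank C_0 − rank ∂_1 = 5 − 4 = 1, and the invariant factors of ∂_1 are all 1, so H_0 ≅ Z.

H_0 = Z.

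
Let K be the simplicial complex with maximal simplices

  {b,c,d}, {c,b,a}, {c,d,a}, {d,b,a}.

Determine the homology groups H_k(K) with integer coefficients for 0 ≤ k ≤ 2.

We work with the vertex ordering a < b < c < d. The simplices of K, each written with vertices in increasing order, are:

  0-simplices (4): a, b, c, d
  1-simplices (6): ab, ac, ad, bc, bd, cd
  2-simplices (4): abc, abd, acd, bcd

Hence C_0 ≅ Z^4, C_1 ≅ Z^6, C_2 ≅ Z^4.

∂_1: C_1 → C_0 sends each edge [p,q] (with p < q) to q − p. For instance
  ∂ab = b − a.
As a 4×6 matrix over Z this has rank 3, with invariant factors (1,1,1).

Boundary ∂_2: C_2 → C_1 sends each 2-simplex [p,q,r] to [q,r] − [p,r] + [p,q]. For instance
  ∂acd = cd − ad + ac,
  ∂abd = bd − ad + ab.
The 6×4 boundary matrix has rank 3 and Smith normal form diag(1,1,1).

Computing H_k = (kernel of ∂_k) / (image of ∂_{k+1}):

  H_0: rank C_0 − rank ∂_1 = 4 − 3 = 1, and the invariant factors of ∂_1 are all 1, so H_0 ≅ Z.
  H_1: rank ker ∂_1 − rank ∂_2 = (6 − 3) − 3 = 0, and the invariant factors of ∂_2 are all 1, so H_1 ≅ 0.
  H_2: rank ker ∂_2 − rank ∂_3 = (4 − 3) − 0 = 1, and there is no ∂_3, so H_2 ≅ Z.

(K is a triangulation of the 2-sphere S^2.)

H_0 = Z,  H_1 = 0,  H_2 = Z.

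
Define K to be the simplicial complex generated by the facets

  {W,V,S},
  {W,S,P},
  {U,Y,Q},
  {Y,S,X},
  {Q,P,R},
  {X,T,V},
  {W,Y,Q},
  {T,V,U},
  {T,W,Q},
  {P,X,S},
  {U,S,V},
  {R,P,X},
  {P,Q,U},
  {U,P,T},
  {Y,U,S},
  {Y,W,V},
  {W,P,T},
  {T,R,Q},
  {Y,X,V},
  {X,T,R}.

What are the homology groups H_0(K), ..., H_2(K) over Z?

Order the vertices as P < Q < R < S < T < U < V < W < X < Y. Listing each simplex with vertices in this order, K has dimension 2 with simplices:

  0-simplices (10): P, Q, R, S, T, U, V, W, X, Y
  1-simplices (30): PQ, PR, PS, PT, PU, PW, PX, QR, QT, QU, QW, QY, RT, RX, SU, SV, SW, SX, SY, TU, TV, TW, TX, UV, UY, VW, VX, VY, WY, XY
  2-simplices (20): PQR, PQU, PRX, PSW, PSX, PTU, PTW, QRT, QTW, QUY, QWY, RTX, SUV, SUY, SVW, SXY, TUV, TVX, VWY, VXY

so the chain groups are C_0 ≅ Z^10, C_1 ≅ Z^30, C_2 ≅ Z^20.

Boundary ∂_1: C_1 → C_0 maps an edge to its endpoints' difference, ∂[p,q] = q − p. For instance
  ∂TV = V − T.
This gives a 10×30 integer matrix of rank 9; reducing to Smith normal form yields diagonal entries (1,1,1,1,1,1,1,1,1).

The boundary map ∂_2: C_2 → C_1 acts by ∂[p,q,r] = [q,r] − [p,r] + [p,q]. For instance
  ∂PTU = TU − PU + PT,
  ∂RTX = TX − RX + RT.
As a 30×20 matrix over Z this has rank 20, with invariant factors (1,1,1,1,1,1,1,1,1,1,1,1,1,1,1,1,1,1,1,2).

From H_k ≅ ker(∂_k) / im(∂_{k+1}) we obtain:

  H_0: rank C_0 − rank ∂_1 = 10 − 9 = 1, and the invariant factors of ∂_1 are all 1, so H_0 ≅ Z.
  H_1: rank ker ∂_1 − rank ∂_2 = (30 − 9) − 20 = 1, and ∂_2 has invariant factor 2 > 1, so H_1 ≅ Z ⊕ Z_2.
  H_2: rank ker ∂_2 − rank ∂_3 = (20 − 20) − 0 = 0, and there is no ∂_3, so H_2 ≅ 0.

(K is a triangulation of the Klein bottle.)

H_0 ≅ Z,  H_1 ≅ Z ⊕ Z_2,  H_2 = 0.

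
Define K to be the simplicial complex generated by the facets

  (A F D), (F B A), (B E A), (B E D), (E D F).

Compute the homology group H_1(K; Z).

Fix the vertex order A < B < D < E < F and write every simplex with vertices in increasing order. Then dim K = 2 and the simplices of K are:

  0-simplices (5): A, B, D, E, F
  1-simplices (10): AB, AD, AE, AF, BD, BE, BF, DE, DF, EF
  2-simplices (5): ABE, ABF, ADF, BDE, DEF

giving chain groups C_0 ≅ Z^5, C_1 ≅ Z^10, C_2 ≅ Z^5.

Boundary ∂_1: C_1 → C_0 maps an edge to its endpoints' difference, ∂[p,q] = q − p.
As a 5×10 matrix over Z this has rank 4, with invariant factors (1,1,1,1).

Boundary ∂_2: C_2 → C_1 acts by ∂[p,q,r] = [q,r] − [p,r] + [p,q]. For instance
  ∂ABF = BF − AF + AB,
  ∂DEF = EF − DF + DE.
The resulting 10×5 matrix has rank 5, and its Smith normal form has invariant factors (1,1,1,1,1).

Computing H_k = (kernel of ∂_k) / (image of ∂_{k+1}):

  H_1: rank ker ∂_1 − rank ∂_2 = (10 − 4) − 5 = 1, and the invariant factors of ∂_2 are all 1, so H_1 ≅ Z.

H_1 ≅ Z.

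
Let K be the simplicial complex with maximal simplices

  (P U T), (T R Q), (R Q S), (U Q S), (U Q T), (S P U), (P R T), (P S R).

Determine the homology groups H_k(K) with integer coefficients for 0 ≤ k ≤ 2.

Fix the vertex order P < Q < R < S < T < U and write every simplex with vertices in increasing order. Then dim K = 2 and the simplices of K are:

  0-simplices (6): P, Q, R, S, T, U
  1-simplices (12): PR, PS, PT, PU, QR, QS, QT, QU, RS, RT, SU, TU
  2-simplices (8): PRS, PRT, PSU, PTU, QRS, QRT, QSU, QTU

Hence C_0 ≅ Z^6, C_1 ≅ Z^12, C_2 ≅ Z^8.

∂_1: C_1 → C_0 is given by ∂[p,q] = [q] − [p].
The 6×12 boundary matrix has rank 5 and Smith normal form diag(1,1,1,1,1).

Boundary ∂_2: C_2 → C_1 acts by ∂[p,q,r] = [q,r] − [p,r] + [p,q]. For instance
  ∂PRT = RT − PT + PR,
  ∂QRS = RS − QS + QR.
This gives a 12×8 integer matrix of rank 7; reducing to Smith normal form yields diagonal entries (1,1,1,1,1,1,1).

Reading off H_k = ker ∂_k / im ∂_{k+1}:

  H_0: rank C_0 − rank ∂_1 = 6 − 5 = 1, and the invariant factors of ∂_1 are all 1, so H_0 = Z.
  H_1: rank ker ∂_1 − rank ∂_2 = (12 − 5) − 7 = 0, and the invariant factors of ∂_2 are all 1, so H_1 = 0.
  H_2: rank ker ∂_2 − rank ∂_3 = (8 − 7) − 0 = 1, and there is no ∂_3, so H_2 = Z.

H_0 ≅ Z,  H_1 = 0,  H_2 ≅ Z.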